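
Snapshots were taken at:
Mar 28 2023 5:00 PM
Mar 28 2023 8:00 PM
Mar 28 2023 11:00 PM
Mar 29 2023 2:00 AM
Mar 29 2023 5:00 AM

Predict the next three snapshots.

Gaps: 3, 3, 3, 3 hours — each event is 3 hours after the previous one.
Mar 29 2023 5:00 AM + 3 h = Mar 29 2023 8:00 AM.
Mar 29 2023 8:00 AM + 3 h = Mar 29 2023 11:00 AM.
Mar 29 2023 11:00 AM + 3 h = Mar 29 2023 2:00 PM.

Mar 29 2023 8:00 AM, Mar 29 2023 11:00 AM, Mar 29 2023 2:00 PM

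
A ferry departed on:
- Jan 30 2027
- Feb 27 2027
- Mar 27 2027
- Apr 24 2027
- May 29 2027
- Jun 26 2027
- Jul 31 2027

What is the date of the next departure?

Aug 28 2027

These are Saturdays with 28, 28, 28, 35, 28, 35-day gaps.
Each is the final Saturday of its month — Jan 30 2027 is past the 28th, so '4th Saturday' doesn't fit.
August 2027 ends with Saturday Aug 28 2027.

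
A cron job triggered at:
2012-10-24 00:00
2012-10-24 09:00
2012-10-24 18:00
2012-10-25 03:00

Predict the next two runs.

Spacing: 9, 9, 9 h — constant 9 h.
2012-10-25 03:00 + 9 h = 2012-10-25 12:00.
2012-10-25 12:00 + 9 h = 2012-10-25 21:00.

2012-10-25 12:00, 2012-10-25 21:00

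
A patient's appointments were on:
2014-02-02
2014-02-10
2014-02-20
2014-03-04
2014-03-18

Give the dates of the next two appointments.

2014-04-03, 2014-04-21

Intervals are 8, 10, 12, 14 days — an arithmetic progression with common difference 2.
Next gap: 16 days. 2014-03-18 + 16 days = 2014-04-03.
Next gap: 18 days. 2014-04-03 + 18 days = 2014-04-21.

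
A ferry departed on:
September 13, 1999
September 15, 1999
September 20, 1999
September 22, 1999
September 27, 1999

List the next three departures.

September 29, 1999; October 4, 1999; October 6, 1999

The gap pattern 2, 5, 2, 5 repeats every 2 events.
These are the Mondays and Wednesdays of each week.
The following Wednesday is September 29, 1999.
The following Monday is October 4, 1999.
Next Wednesday: October 6, 1999.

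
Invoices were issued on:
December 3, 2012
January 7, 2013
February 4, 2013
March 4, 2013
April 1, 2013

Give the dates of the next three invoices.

May 6, 2013; June 3, 2013; July 1, 2013

These are Mondays at 28- or 35-day spacing (35, 28, 28, 28).
The pattern: 1st Monday of the month.
1st Monday of May 2013: May 6, 2013.
June 2013 — 1st Monday is June 3, 2013.
July 2013 — 1st Monday is July 1, 2013.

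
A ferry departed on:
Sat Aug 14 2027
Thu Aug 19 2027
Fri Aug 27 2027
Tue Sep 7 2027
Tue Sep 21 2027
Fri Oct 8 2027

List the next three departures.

Thu Oct 28 2027, Sat Nov 20 2027, Thu Dec 16 2027

The spacing grows by 3 each time: 5, 8, 11, 14, 17 days.
Next gap: 20 days. Fri Oct 8 2027 + 20 days = Thu Oct 28 2027.
Next gap: 23 days. Thu Oct 28 2027 + 23 days = Sat Nov 20 2027.
Next gap: 26 days. Sat Nov 20 2027 + 26 days = Thu Dec 16 2027.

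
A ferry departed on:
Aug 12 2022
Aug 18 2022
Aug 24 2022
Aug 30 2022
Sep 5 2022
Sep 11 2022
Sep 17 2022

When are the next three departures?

Sep 23 2022, Sep 29 2022, Oct 5 2022

Every event comes 6 days after the last (6, 6, 6, 6, 6, 6).
Sep 17 2022 + 6 days = Sep 23 2022.
Sep 23 2022 + 6 days = Sep 29 2022.
Sep 29 2022 + 6 days = Oct 5 2022.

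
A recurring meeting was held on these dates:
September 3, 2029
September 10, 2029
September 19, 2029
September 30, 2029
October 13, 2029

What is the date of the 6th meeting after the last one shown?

Gaps: 7, 9, 11, 13 days — each gap is 2 larger than the previous one.
Next gap: 15 days. October 13, 2029 + 15 days = October 28, 2029.
Next gap: 17 days. October 28, 2029 + 17 days = November 14, 2029.
Next gap: 19 days. November 14, 2029 + 19 days = December 3, 2029.
Next gap: 21 days. December 3, 2029 + 21 days = December 24, 2029.
Next gap: 23 days. December 24, 2029 + 23 days = January 16, 2030.
Next gap: 25 days. January 16, 2030 + 25 days = February 10, 2030.

February 10, 2030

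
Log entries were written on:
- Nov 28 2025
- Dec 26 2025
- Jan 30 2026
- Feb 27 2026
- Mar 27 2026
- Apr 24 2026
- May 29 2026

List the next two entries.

These are Fridays with 28, 35, 28, 28, 28, 35-day gaps.
Each is the final Friday of its month — Jan 30 2026 is past the 28th, so '4th Friday' doesn't fit.
Last Friday of June 2026: Jun 26 2026.
July 2026 ends with Friday Jul 31 2026.

Jun 26 2026, Jul 31 2026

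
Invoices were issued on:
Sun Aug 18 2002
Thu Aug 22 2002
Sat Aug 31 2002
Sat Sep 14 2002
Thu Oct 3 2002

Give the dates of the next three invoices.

Gaps: 4, 9, 14, 19 days — each gap is 5 larger than the previous one.
Next gap: 24 days. Thu Oct 3 2002 + 24 days = Sun Oct 27 2002.
Next gap: 29 days. Sun Oct 27 2002 + 29 days = Mon Nov 25 2002.
Next gap: 34 days. Mon Nov 25 2002 + 34 days = Sun Dec 29 2002.

Sun Oct 27 2002, Mon Nov 25 2002, Sun Dec 29 2002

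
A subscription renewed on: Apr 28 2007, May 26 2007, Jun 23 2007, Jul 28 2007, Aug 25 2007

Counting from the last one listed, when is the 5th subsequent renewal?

Jan 26 2008

These are Saturdays at 28- or 35-day spacing (28, 28, 35, 28).
The pattern: 4th Saturday of the month.
4th Saturday of September 2007: Sep 22 2007.
October 2007 — 4th Saturday is Oct 27 2007.
4th Saturday of November 2007: Nov 24 2007.
December 2007 — 4th Saturday is Dec 22 2007.
4th Saturday of January 2008: Jan 26 2008.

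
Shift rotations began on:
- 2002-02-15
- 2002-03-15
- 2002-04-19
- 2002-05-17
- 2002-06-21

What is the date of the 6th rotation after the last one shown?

Gaps: 28, 35, 28, 35 days — a mix of 28 and 35. Every date is a Friday.
Each is the 3rd Friday of its month.
3rd Friday of July 2002: 2002-07-19.
August 2002 — 3rd Friday is 2002-08-16.
3rd Friday of September 2002: 2002-09-20.
October 2002 — 3rd Friday is 2002-10-18.
November 2002 — 3rd Friday is 2002-11-15.
3rd Friday of December 2002: 2002-12-20.

2002-12-20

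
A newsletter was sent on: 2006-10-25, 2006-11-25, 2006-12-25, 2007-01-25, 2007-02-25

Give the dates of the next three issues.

Each date is the 25th; the gaps (31, 30, 31, 31) track the month lengths.
The rule is the 25th of each month.
Next: March 2007 → 2007-03-25.
April 2007: 2007-04-25.
Next: May 2007 → 2007-05-25.

2007-03-25, 2007-04-25, 2007-05-25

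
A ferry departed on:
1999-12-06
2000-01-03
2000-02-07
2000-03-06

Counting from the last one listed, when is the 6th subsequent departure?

Gaps: 28, 35, 28 days — a mix of 28 and 35. Every date is a Monday.
Each is the 1st Monday of its month.
April 2000 — 1st Monday is 2000-04-03.
1st Monday of May 2000: 2000-05-01.
June 2000 — 1st Monday is 2000-06-05.
1st Monday of July 2000: 2000-07-03.
1st Monday of August 2000: 2000-08-07.
1st Monday of September 2000: 2000-09-04.

2000-09-04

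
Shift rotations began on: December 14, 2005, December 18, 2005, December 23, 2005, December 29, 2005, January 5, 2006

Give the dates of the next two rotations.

Intervals are 4, 5, 6, 7 days — an arithmetic progression with common difference 1.
Next gap: 8 days. January 5, 2006 + 8 days = January 13, 2006.
Next gap: 9 days. January 13, 2006 + 9 days = January 22, 2006.

January 13, 2006; January 22, 2006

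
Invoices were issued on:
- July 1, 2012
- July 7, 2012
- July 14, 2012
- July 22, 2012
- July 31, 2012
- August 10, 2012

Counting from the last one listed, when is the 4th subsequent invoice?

The spacing grows by 1 each time: 6, 7, 8, 9, 10 days.
Next gap: 11 days. August 10, 2012 + 11 days = August 21, 2012.
Next gap: 12 days. August 21, 2012 + 12 days = September 2, 2012.
Next gap: 13 days. September 2, 2012 + 13 days = September 15, 2012.
Next gap: 14 days. September 15, 2012 + 14 days = September 29, 2012.

September 29, 2012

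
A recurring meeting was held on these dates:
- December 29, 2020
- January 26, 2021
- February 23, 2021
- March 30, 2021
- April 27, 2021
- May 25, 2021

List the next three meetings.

June 29, 2021; July 27, 2021; August 31, 2021

Every date is a Tuesday; gaps 28, 28, 35, 28, 28 days.
Each is the last Tuesday of its month (at least one falls on the 29th or later, ruling out '4th Tuesday').
June 2021 ends with Tuesday June 29, 2021.
Last Tuesday of July 2021: July 27, 2021.
August 2021 ends with Tuesday August 31, 2021.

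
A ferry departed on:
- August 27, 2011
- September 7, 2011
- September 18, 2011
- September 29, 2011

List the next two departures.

October 10, 2011; October 21, 2011

The spacing is 11, 11, 11 days — always 11 days.
September 29, 2011 + 11 days = October 10, 2011.
October 10, 2011 + 11 days = October 21, 2011.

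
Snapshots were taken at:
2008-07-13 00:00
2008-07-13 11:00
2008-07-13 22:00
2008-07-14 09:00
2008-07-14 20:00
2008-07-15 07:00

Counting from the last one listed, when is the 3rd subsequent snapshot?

2008-07-16 16:00

Gaps: 11, 11, 11, 11, 11 hours — each event is 11 hours after the previous one.
2008-07-15 07:00 + 11 h = 2008-07-15 18:00.
2008-07-15 18:00 + 11 h = 2008-07-16 05:00.
2008-07-16 05:00 + 11 h = 2008-07-16 16:00.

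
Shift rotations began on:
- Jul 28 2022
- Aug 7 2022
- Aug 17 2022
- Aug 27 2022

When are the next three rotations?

Gaps between consecutive events: 10, 10, 10 days — a constant 10-day interval.
Aug 27 2022 + 10 days = Sep 6 2022.
Sep 6 2022 + 10 days = Sep 16 2022.
Sep 16 2022 + 10 days = Sep 26 2022.

Sep 6 2022, Sep 16 2022, Sep 26 2022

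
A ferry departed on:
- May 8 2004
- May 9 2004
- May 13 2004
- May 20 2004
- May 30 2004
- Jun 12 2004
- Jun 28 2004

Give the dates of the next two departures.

Jul 17 2004, Aug 8 2004

The spacing grows by 3 each time: 1, 4, 7, 10, 13, 16 days.
Next gap: 19 days. Jun 28 2004 + 19 days = Jul 17 2004.
Next gap: 22 days. Jul 17 2004 + 22 days = Aug 8 2004.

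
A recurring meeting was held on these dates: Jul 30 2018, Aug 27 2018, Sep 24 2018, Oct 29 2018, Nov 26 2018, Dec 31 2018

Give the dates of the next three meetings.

All Mondays; the gaps (28, 28, 35, 28, 35) vary with month length.
This is the last Monday of each month.
Last Monday of January 2019: Jan 28 2019.
February 2019 ends with Monday Feb 25 2019.
Last Monday of March 2019: Mar 25 2019.

Jan 28 2019, Feb 25 2019, Mar 25 2019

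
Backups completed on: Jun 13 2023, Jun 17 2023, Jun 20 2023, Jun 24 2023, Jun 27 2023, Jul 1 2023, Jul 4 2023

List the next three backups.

Every event lands on a Tuesday or Saturday (gaps cycle 4, 3, 4, 3, 4, 3).
So the schedule is: every Tuesday and Saturday.
Next Saturday: Jul 8 2023.
Next Tuesday: Jul 11 2023.
Next Saturday: Jul 15 2023.

Jul 8 2023, Jul 11 2023, Jul 15 2023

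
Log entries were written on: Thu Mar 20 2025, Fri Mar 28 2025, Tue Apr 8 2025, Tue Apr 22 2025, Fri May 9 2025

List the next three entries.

The spacing grows by 3 each time: 8, 11, 14, 17 days.
Next gap: 20 days. Fri May 9 2025 + 20 days = Thu May 29 2025.
Next gap: 23 days. Thu May 29 2025 + 23 days = Sat Jun 21 2025.
Next gap: 26 days. Sat Jun 21 2025 + 26 days = Thu Jul 17 2025.

Thu May 29 2025, Sat Jun 21 2025, Thu Jul 17 2025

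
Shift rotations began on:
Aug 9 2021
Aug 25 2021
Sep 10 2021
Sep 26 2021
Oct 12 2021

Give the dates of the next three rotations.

Gaps between consecutive events: 16, 16, 16, 16 days — a constant 16-day interval.
Oct 12 2021 + 16 days = Oct 28 2021.
Oct 28 2021 + 16 days = Nov 13 2021.
Nov 13 2021 + 16 days = Nov 29 2021.

Oct 28 2021, Nov 13 2021, Nov 29 2021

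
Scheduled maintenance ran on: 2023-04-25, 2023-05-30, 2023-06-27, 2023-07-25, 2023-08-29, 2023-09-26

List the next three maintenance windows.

2023-10-31, 2023-11-28, 2023-12-26

These are Tuesdays with 35, 28, 28, 35, 28-day gaps.
Each is the final Tuesday of its month — 2023-05-30 is past the 28th, so '4th Tuesday' doesn't fit.
Last Tuesday of October 2023: 2023-10-31.
Last Tuesday of November 2023: 2023-11-28.
Last Tuesday of December 2023: 2023-12-26.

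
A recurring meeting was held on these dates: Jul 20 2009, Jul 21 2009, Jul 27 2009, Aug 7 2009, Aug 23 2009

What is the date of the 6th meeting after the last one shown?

Mar 12 2010

Gaps: 1, 6, 11, 16 days — each gap is 5 larger than the previous one.
Next gap: 21 days. Aug 23 2009 + 21 days = Sep 13 2009.
Next gap: 26 days. Sep 13 2009 + 26 days = Oct 9 2009.
Next gap: 31 days. Oct 9 2009 + 31 days = Nov 9 2009.
Next gap: 36 days. Nov 9 2009 + 36 days = Dec 15 2009.
Next gap: 41 days. Dec 15 2009 + 41 days = Jan 25 2010.
Next gap: 46 days. Jan 25 2010 + 46 days = Mar 12 2010.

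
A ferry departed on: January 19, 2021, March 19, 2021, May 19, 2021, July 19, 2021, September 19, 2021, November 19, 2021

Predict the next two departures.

The day-of-month is always 19 (59, 61, 61, 62, 61 days between events).
So this recurs on the 19th of every 2 months.
January 2022: January 19, 2022.
Next: March 2022 → March 19, 2022.

January 19, 2022; March 19, 2022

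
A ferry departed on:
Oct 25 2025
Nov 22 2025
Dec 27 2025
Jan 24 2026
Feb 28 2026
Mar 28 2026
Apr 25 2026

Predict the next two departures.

May 23 2026, Jun 27 2026

Gaps: 28, 35, 28, 35, 28, 28 days — a mix of 28 and 35. Every date is a Saturday.
Each is the 4th Saturday of its month.
4th Saturday of May 2026: May 23 2026.
June 2026 — 4th Saturday is Jun 27 2026.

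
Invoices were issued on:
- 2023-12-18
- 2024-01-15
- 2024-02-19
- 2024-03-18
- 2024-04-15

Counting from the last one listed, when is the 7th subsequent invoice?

2024-11-18

All dates are Mondays, 28, 35, 28, 28 days apart.
Specifically, the 3rd Monday of each month.
May 2024 — 3rd Monday is 2024-05-20.
3rd Monday of June 2024: 2024-06-17.
July 2024 — 3rd Monday is 2024-07-15.
3rd Monday of August 2024: 2024-08-19.
3rd Monday of September 2024: 2024-09-16.
October 2024 — 3rd Monday is 2024-10-21.
3rd Monday of November 2024: 2024-11-18.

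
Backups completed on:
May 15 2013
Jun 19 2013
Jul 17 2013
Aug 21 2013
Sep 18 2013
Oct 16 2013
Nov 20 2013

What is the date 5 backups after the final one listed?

Gaps: 35, 28, 35, 28, 28, 35 days — a mix of 28 and 35. Every date is a Wednesday.
Each is the 3rd Wednesday of its month.
December 2013 — 3rd Wednesday is Dec 18 2013.
3rd Wednesday of January 2014: Jan 15 2014.
3rd Wednesday of February 2014: Feb 19 2014.
March 2014 — 3rd Wednesday is Mar 19 2014.
April 2014 — 3rd Wednesday is Apr 16 2014.

Apr 16 2014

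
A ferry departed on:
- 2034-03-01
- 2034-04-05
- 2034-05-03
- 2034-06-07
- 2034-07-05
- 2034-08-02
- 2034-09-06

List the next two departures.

These are Wednesdays at 28- or 35-day spacing (35, 28, 35, 28, 28, 35).
The pattern: 1st Wednesday of the month.
1st Wednesday of October 2034: 2034-10-04.
November 2034 — 1st Wednesday is 2034-11-01.

2034-10-04, 2034-11-01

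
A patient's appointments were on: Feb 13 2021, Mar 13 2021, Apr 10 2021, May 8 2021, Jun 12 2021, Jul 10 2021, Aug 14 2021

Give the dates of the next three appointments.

Sep 11 2021, Oct 9 2021, Nov 13 2021

These are Saturdays at 28- or 35-day spacing (28, 28, 28, 35, 28, 35).
The pattern: 2nd Saturday of the month.
2nd Saturday of September 2021: Sep 11 2021.
October 2021 — 2nd Saturday is Oct 9 2021.
2nd Saturday of November 2021: Nov 13 2021.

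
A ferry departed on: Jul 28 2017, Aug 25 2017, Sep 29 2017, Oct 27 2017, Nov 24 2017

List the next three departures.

Dec 29 2017, Jan 26 2018, Feb 23 2018

These are Fridays with 28, 35, 28, 28-day gaps.
Each is the final Friday of its month — Sep 29 2017 is past the 28th, so '4th Friday' doesn't fit.
Last Friday of December 2017: Dec 29 2017.
January 2018 ends with Friday Jan 26 2018.
February 2018 ends with Friday Feb 23 2018.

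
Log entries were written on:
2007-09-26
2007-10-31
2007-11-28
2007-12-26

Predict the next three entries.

2008-01-30, 2008-02-27, 2008-03-26

These are Wednesdays with 35, 28, 28-day gaps.
Each is the final Wednesday of its month — 2007-10-31 is past the 28th, so '4th Wednesday' doesn't fit.
Last Wednesday of January 2008: 2008-01-30.
Last Wednesday of February 2008: 2008-02-27.
March 2008 ends with Wednesday 2008-03-26.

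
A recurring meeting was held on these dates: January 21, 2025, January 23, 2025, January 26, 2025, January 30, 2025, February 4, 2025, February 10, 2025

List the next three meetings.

Gaps: 2, 3, 4, 5, 6 days — each gap is 1 larger than the previous one.
Next gap: 7 days. February 10, 2025 + 7 days = February 17, 2025.
Next gap: 8 days. February 17, 2025 + 8 days = February 25, 2025.
Next gap: 9 days. February 25, 2025 + 9 days = March 6, 2025.

February 17, 2025; February 25, 2025; March 6, 2025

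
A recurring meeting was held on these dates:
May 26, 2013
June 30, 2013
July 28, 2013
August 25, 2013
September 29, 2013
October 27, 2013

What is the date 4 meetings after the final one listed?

February 23, 2014

All Sundays; the gaps (35, 28, 28, 35, 28) vary with month length.
This is the last Sunday of each month.
November 2013 ends with Sunday November 24, 2013.
December 2013 ends with Sunday December 29, 2013.
January 2014 ends with Sunday January 26, 2014.
Last Sunday of February 2014: February 23, 2014.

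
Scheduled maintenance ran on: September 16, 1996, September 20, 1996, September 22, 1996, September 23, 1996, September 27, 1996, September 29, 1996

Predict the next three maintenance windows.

Every event lands on a Monday or Friday or Sunday (gaps cycle 4, 2, 1, 4, 2).
So the schedule is: every Monday, Friday and Sunday.
Next Monday: September 30, 1996.
The following Friday is October 4, 1996.
Next Sunday: October 6, 1996.

September 30, 1996; October 4, 1996; October 6, 1996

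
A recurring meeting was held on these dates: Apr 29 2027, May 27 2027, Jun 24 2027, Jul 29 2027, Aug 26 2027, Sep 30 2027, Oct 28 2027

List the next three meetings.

All Thursdays; the gaps (28, 28, 35, 28, 35, 28) vary with month length.
This is the last Thursday of each month.
November 2027 ends with Thursday Nov 25 2027.
Last Thursday of December 2027: Dec 30 2027.
Last Thursday of January 2028: Jan 27 2028.

Nov 25 2027, Dec 30 2027, Jan 27 2028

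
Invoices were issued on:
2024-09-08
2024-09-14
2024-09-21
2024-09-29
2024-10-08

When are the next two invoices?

Gaps: 6, 7, 8, 9 days — each gap is 1 larger than the previous one.
Next gap: 10 days. 2024-10-08 + 10 days = 2024-10-18.
Next gap: 11 days. 2024-10-18 + 11 days = 2024-10-29.

2024-10-18, 2024-10-29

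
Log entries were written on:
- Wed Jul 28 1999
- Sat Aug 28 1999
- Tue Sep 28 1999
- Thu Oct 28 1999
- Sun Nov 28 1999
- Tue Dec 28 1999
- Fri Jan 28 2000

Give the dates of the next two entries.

Gaps: 31, 31, 30, 31, 30, 31 days — not constant. Every event is on the 28th of the month.
Pattern: the 28th of each month.
Next: February 2000 → Mon Feb 28 2000.
March 2000: Tue Mar 28 2000.

Mon Feb 28 2000, Tue Mar 28 2000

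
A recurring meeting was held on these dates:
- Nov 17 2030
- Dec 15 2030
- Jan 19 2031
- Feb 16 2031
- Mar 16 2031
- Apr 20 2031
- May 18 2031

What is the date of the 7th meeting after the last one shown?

These are Sundays at 28- or 35-day spacing (28, 35, 28, 28, 35, 28).
The pattern: 3rd Sunday of the month.
June 2031 — 3rd Sunday is Jun 15 2031.
July 2031 — 3rd Sunday is Jul 20 2031.
August 2031 — 3rd Sunday is Aug 17 2031.
3rd Sunday of September 2031: Sep 21 2031.
3rd Sunday of October 2031: Oct 19 2031.
3rd Sunday of November 2031: Nov 16 2031.
3rd Sunday of December 2031: Dec 21 2031.

Dec 21 2031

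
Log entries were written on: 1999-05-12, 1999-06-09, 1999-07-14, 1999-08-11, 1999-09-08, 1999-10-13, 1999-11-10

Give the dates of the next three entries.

1999-12-08, 2000-01-12, 2000-02-09

These are Wednesdays at 28- or 35-day spacing (28, 35, 28, 28, 35, 28).
The pattern: 2nd Wednesday of the month.
December 1999 — 2nd Wednesday is 1999-12-08.
2nd Wednesday of January 2000: 2000-01-12.
February 2000 — 2nd Wednesday is 2000-02-09.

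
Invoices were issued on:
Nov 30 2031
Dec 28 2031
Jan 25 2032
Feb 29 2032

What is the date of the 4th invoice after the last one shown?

All Sundays; the gaps (28, 28, 35) vary with month length.
This is the last Sunday of each month.
March 2032 ends with Sunday Mar 28 2032.
Last Sunday of April 2032: Apr 25 2032.
Last Sunday of May 2032: May 30 2032.
Last Sunday of June 2032: Jun 27 2032.

Jun 27 2032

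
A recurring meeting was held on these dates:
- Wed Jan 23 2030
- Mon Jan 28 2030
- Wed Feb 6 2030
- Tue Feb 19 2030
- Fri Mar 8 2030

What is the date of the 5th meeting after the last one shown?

Wed Jul 31 2030

The spacing grows by 4 each time: 5, 9, 13, 17 days.
Next gap: 21 days. Fri Mar 8 2030 + 21 days = Fri Mar 29 2030.
Next gap: 25 days. Fri Mar 29 2030 + 25 days = Tue Apr 23 2030.
Next gap: 29 days. Tue Apr 23 2030 + 29 days = Wed May 22 2030.
Next gap: 33 days. Wed May 22 2030 + 33 days = Mon Jun 24 2030.
Next gap: 37 days. Mon Jun 24 2030 + 37 days = Wed Jul 31 2030.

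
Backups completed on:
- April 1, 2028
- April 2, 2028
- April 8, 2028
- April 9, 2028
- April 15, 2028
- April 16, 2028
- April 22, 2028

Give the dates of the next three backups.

The gap pattern 1, 6, 1, 6, 1, 6 repeats every 2 events.
These are the Saturdays and Sundays of each week.
The following Sunday is April 23, 2028.
Next Saturday: April 29, 2028.
The following Sunday is April 30, 2028.

April 23, 2028; April 29, 2028; April 30, 2028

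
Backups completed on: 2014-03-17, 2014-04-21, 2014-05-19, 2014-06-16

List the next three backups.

All dates are Mondays, 35, 28, 28 days apart.
Specifically, the 3rd Monday of each month.
July 2014 — 3rd Monday is 2014-07-21.
August 2014 — 3rd Monday is 2014-08-18.
3rd Monday of September 2014: 2014-09-15.

2014-07-21, 2014-08-18, 2014-09-15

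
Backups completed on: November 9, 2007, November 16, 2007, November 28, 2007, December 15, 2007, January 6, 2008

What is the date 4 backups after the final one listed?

May 23, 2008

The spacing grows by 5 each time: 7, 12, 17, 22 days.
Next gap: 27 days. January 6, 2008 + 27 days = February 2, 2008.
Next gap: 32 days. February 2, 2008 + 32 days = March 5, 2008.
Next gap: 37 days. March 5, 2008 + 37 days = April 11, 2008.
Next gap: 42 days. April 11, 2008 + 42 days = May 23, 2008.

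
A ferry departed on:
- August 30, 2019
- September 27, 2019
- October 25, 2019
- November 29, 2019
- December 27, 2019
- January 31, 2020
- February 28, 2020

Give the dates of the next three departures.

All Fridays; the gaps (28, 28, 35, 28, 35, 28) vary with month length.
This is the last Friday of each month.
Last Friday of March 2020: March 27, 2020.
Last Friday of April 2020: April 24, 2020.
Last Friday of May 2020: May 29, 2020.

March 27, 2020; April 24, 2020; May 29, 2020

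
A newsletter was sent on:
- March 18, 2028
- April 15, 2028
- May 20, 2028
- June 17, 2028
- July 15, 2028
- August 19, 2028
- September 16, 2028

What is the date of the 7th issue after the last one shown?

April 21, 2029

All dates are Saturdays, 28, 35, 28, 28, 35, 28 days apart.
Specifically, the 3rd Saturday of each month.
3rd Saturday of October 2028: October 21, 2028.
3rd Saturday of November 2028: November 18, 2028.
3rd Saturday of December 2028: December 16, 2028.
January 2029 — 3rd Saturday is January 20, 2029.
February 2029 — 3rd Saturday is February 17, 2029.
3rd Saturday of March 2029: March 17, 2029.
April 2029 — 3rd Saturday is April 21, 2029.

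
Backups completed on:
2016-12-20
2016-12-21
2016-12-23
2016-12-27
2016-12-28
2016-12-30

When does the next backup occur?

Every event lands on a Tuesday or Wednesday or Friday (gaps cycle 1, 2, 4, 1, 2).
So the schedule is: every Tuesday, Wednesday and Friday.
The following Tuesday is 2017-01-03.

2017-01-03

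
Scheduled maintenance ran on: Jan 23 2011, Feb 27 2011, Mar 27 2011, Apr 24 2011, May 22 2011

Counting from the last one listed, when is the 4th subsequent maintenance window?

Sep 25 2011

These are Sundays at 28- or 35-day spacing (35, 28, 28, 28).
The pattern: 4th Sunday of the month.
4th Sunday of June 2011: Jun 26 2011.
4th Sunday of July 2011: Jul 24 2011.
August 2011 — 4th Sunday is Aug 28 2011.
September 2011 — 4th Sunday is Sep 25 2011.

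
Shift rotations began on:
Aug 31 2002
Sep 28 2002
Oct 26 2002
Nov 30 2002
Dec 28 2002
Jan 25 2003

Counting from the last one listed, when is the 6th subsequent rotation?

Jul 26 2003

Every date is a Saturday; gaps 28, 28, 35, 28, 28 days.
Each is the last Saturday of its month (at least one falls on the 29th or later, ruling out '4th Saturday').
February 2003 ends with Saturday Feb 22 2003.
Last Saturday of March 2003: Mar 29 2003.
April 2003 ends with Saturday Apr 26 2003.
Last Saturday of May 2003: May 31 2003.
June 2003 ends with Saturday Jun 28 2003.
July 2003 ends with Saturday Jul 26 2003.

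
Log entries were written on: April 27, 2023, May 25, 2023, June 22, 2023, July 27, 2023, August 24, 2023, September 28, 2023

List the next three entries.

October 26, 2023; November 23, 2023; December 28, 2023

These are Thursdays at 28- or 35-day spacing (28, 28, 35, 28, 35).
The pattern: 4th Thursday of the month.
4th Thursday of October 2023: October 26, 2023.
November 2023 — 4th Thursday is November 23, 2023.
December 2023 — 4th Thursday is December 28, 2023.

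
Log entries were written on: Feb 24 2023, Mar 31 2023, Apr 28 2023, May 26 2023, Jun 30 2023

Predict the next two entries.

These are Fridays with 35, 28, 28, 35-day gaps.
Each is the final Friday of its month — Mar 31 2023 is past the 28th, so '4th Friday' doesn't fit.
Last Friday of July 2023: Jul 28 2023.
Last Friday of August 2023: Aug 25 2023.

Jul 28 2023, Aug 25 2023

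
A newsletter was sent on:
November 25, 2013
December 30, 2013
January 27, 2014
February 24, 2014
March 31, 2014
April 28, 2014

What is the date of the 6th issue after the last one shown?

October 27, 2014

These are Mondays with 35, 28, 28, 35, 28-day gaps.
Each is the final Monday of its month — December 30, 2013 is past the 28th, so '4th Monday' doesn't fit.
Last Monday of May 2014: May 26, 2014.
Last Monday of June 2014: June 30, 2014.
July 2014 ends with Monday July 28, 2014.
Last Monday of August 2014: August 25, 2014.
September 2014 ends with Monday September 29, 2014.
Last Monday of October 2014: October 27, 2014.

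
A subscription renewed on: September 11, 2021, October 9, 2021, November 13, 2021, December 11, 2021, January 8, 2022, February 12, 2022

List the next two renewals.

March 12, 2022; April 9, 2022

All dates are Saturdays, 28, 35, 28, 28, 35 days apart.
Specifically, the 2nd Saturday of each month.
2nd Saturday of March 2022: March 12, 2022.
2nd Saturday of April 2022: April 9, 2022.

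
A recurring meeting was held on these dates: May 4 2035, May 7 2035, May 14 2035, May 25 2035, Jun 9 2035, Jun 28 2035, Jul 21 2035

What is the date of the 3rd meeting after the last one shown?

Oct 22 2035

The spacing grows by 4 each time: 3, 7, 11, 15, 19, 23 days.
Next gap: 27 days. Jul 21 2035 + 27 days = Aug 17 2035.
Next gap: 31 days. Aug 17 2035 + 31 days = Sep 17 2035.
Next gap: 35 days. Sep 17 2035 + 35 days = Oct 22 2035.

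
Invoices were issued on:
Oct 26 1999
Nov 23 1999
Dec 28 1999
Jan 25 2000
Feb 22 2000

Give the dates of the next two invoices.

Mar 28 2000, Apr 25 2000

Gaps: 28, 35, 28, 28 days — a mix of 28 and 35. Every date is a Tuesday.
Each is the 4th Tuesday of its month.
March 2000 — 4th Tuesday is Mar 28 2000.
4th Tuesday of April 2000: Apr 25 2000.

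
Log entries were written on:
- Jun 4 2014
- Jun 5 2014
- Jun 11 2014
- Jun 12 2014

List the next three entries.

Jun 18 2014, Jun 19 2014, Jun 25 2014

The gap pattern 1, 6, 1 repeats every 2 events.
These are the Wednesdays and Thursdays of each week.
Next Wednesday: Jun 18 2014.
Next Thursday: Jun 19 2014.
The following Wednesday is Jun 25 2014.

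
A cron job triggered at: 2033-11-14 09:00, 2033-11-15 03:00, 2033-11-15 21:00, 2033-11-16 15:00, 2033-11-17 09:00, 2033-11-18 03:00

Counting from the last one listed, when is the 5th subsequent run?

Spacing: 18, 18, 18, 18, 18 h — constant 18 h.
2033-11-18 03:00 + 18 h = 2033-11-18 21:00.
2033-11-18 21:00 + 18 h = 2033-11-19 15:00.
2033-11-19 15:00 + 18 h = 2033-11-20 09:00.
2033-11-20 09:00 + 18 h = 2033-11-21 03:00.
2033-11-21 03:00 + 18 h = 2033-11-21 21:00.

2033-11-21 21:00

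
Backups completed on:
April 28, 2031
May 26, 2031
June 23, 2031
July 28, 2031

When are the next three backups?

August 25, 2031; September 22, 2031; October 27, 2031

Gaps: 28, 28, 35 days — a mix of 28 and 35. Every date is a Monday.
Each is the 4th Monday of its month.
August 2031 — 4th Monday is August 25, 2031.
4th Monday of September 2031: September 22, 2031.
4th Monday of October 2031: October 27, 2031.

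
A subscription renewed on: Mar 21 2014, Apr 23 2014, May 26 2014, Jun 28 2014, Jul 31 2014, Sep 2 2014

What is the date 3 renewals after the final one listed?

Dec 10 2014

The spacing is 33, 33, 33, 33, 33 days — always 33 days.
Sep 2 2014 + 33 days = Oct 5 2014.
Oct 5 2014 + 33 days = Nov 7 2014.
Nov 7 2014 + 33 days = Dec 10 2014.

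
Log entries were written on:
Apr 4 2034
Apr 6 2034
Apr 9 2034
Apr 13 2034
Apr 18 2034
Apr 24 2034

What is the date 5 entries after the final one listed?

Gaps: 2, 3, 4, 5, 6 days — each gap is 1 larger than the previous one.
Next gap: 7 days. Apr 24 2034 + 7 days = May 1 2034.
Next gap: 8 days. May 1 2034 + 8 days = May 9 2034.
Next gap: 9 days. May 9 2034 + 9 days = May 18 2034.
Next gap: 10 days. May 18 2034 + 10 days = May 28 2034.
Next gap: 11 days. May 28 2034 + 11 days = Jun 8 2034.

Jun 8 2034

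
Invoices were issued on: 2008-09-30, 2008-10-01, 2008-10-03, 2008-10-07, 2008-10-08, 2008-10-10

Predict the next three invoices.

Gaps: 1, 2, 4, 1, 2 days — not constant, but cyclic with period 3.
The events fall on every Tuesday, Wednesday and Friday.
Next Tuesday: 2008-10-14.
The following Wednesday is 2008-10-15.
Next Friday: 2008-10-17.

2008-10-14, 2008-10-15, 2008-10-17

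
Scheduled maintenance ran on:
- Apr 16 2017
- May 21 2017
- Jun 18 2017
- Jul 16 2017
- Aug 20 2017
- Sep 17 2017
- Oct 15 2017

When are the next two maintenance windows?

Nov 19 2017, Dec 17 2017

Gaps: 35, 28, 28, 35, 28, 28 days — a mix of 28 and 35. Every date is a Sunday.
Each is the 3rd Sunday of its month.
3rd Sunday of November 2017: Nov 19 2017.
December 2017 — 3rd Sunday is Dec 17 2017.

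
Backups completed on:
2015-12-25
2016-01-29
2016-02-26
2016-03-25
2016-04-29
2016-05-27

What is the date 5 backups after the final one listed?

2016-10-28

Every date is a Friday; gaps 35, 28, 28, 35, 28 days.
Each is the last Friday of its month (at least one falls on the 29th or later, ruling out '4th Friday').
June 2016 ends with Friday 2016-06-24.
July 2016 ends with Friday 2016-07-29.
Last Friday of August 2016: 2016-08-26.
September 2016 ends with Friday 2016-09-30.
Last Friday of October 2016: 2016-10-28.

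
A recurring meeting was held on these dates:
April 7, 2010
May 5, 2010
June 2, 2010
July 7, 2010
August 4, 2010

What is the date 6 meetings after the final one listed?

All dates are Wednesdays, 28, 28, 35, 28 days apart.
Specifically, the 1st Wednesday of each month.
1st Wednesday of September 2010: September 1, 2010.
October 2010 — 1st Wednesday is October 6, 2010.
November 2010 — 1st Wednesday is November 3, 2010.
December 2010 — 1st Wednesday is December 1, 2010.
January 2011 — 1st Wednesday is January 5, 2011.
1st Wednesday of February 2011: February 2, 2011.

February 2, 2011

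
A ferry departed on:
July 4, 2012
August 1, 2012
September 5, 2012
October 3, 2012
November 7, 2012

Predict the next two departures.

Gaps: 28, 35, 28, 35 days — a mix of 28 and 35. Every date is a Wednesday.
Each is the 1st Wednesday of its month.
1st Wednesday of December 2012: December 5, 2012.
January 2013 — 1st Wednesday is January 2, 2013.

December 5, 2012; January 2, 2013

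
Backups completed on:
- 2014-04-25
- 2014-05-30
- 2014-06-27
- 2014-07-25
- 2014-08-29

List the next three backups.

These are Fridays with 35, 28, 28, 35-day gaps.
Each is the final Friday of its month — 2014-05-30 is past the 28th, so '4th Friday' doesn't fit.
September 2014 ends with Friday 2014-09-26.
Last Friday of October 2014: 2014-10-31.
Last Friday of November 2014: 2014-11-28.

2014-09-26, 2014-10-31, 2014-11-28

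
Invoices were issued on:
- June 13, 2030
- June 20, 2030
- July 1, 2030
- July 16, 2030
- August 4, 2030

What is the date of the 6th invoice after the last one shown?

Intervals are 7, 11, 15, 19 days — an arithmetic progression with common difference 4.
Next gap: 23 days. August 4, 2030 + 23 days = August 27, 2030.
Next gap: 27 days. August 27, 2030 + 27 days = September 23, 2030.
Next gap: 31 days. September 23, 2030 + 31 days = October 24, 2030.
Next gap: 35 days. October 24, 2030 + 35 days = November 28, 2030.
Next gap: 39 days. November 28, 2030 + 39 days = January 6, 2031.
Next gap: 43 days. January 6, 2031 + 43 days = February 18, 2031.

February 18, 2031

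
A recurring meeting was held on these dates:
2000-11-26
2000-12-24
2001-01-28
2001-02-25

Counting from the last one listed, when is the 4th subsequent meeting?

Gaps: 28, 35, 28 days — a mix of 28 and 35. Every date is a Sunday.
Each is the 4th Sunday of its month.
4th Sunday of March 2001: 2001-03-25.
April 2001 — 4th Sunday is 2001-04-22.
May 2001 — 4th Sunday is 2001-05-27.
June 2001 — 4th Sunday is 2001-06-24.

2001-06-24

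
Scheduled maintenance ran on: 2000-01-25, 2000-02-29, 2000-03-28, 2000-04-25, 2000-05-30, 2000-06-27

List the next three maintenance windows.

2000-07-25, 2000-08-29, 2000-09-26

Every date is a Tuesday; gaps 35, 28, 28, 35, 28 days.
Each is the last Tuesday of its month (at least one falls on the 29th or later, ruling out '4th Tuesday').
Last Tuesday of July 2000: 2000-07-25.
Last Tuesday of August 2000: 2000-08-29.
Last Tuesday of September 2000: 2000-09-26.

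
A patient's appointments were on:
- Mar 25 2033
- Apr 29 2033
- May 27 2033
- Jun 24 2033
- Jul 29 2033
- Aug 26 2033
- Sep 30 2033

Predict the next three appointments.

Oct 28 2033, Nov 25 2033, Dec 30 2033

All Fridays; the gaps (35, 28, 28, 35, 28, 35) vary with month length.
This is the last Friday of each month.
Last Friday of October 2033: Oct 28 2033.
Last Friday of November 2033: Nov 25 2033.
Last Friday of December 2033: Dec 30 2033.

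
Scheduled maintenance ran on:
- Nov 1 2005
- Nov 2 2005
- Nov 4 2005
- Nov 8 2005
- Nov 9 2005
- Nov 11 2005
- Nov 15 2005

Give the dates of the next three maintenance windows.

Every event lands on a Tuesday or Wednesday or Friday (gaps cycle 1, 2, 4, 1, 2, 4).
So the schedule is: every Tuesday, Wednesday and Friday.
The following Wednesday is Nov 16 2005.
Next Friday: Nov 18 2005.
The following Tuesday is Nov 22 2005.

Nov 16 2005, Nov 18 2005, Nov 22 2005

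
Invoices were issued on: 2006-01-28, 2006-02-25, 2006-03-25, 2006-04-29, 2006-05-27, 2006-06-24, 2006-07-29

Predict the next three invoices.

Every date is a Saturday; gaps 28, 28, 35, 28, 28, 35 days.
Each is the last Saturday of its month (at least one falls on the 29th or later, ruling out '4th Saturday').
August 2006 ends with Saturday 2006-08-26.
Last Saturday of September 2006: 2006-09-30.
Last Saturday of October 2006: 2006-10-28.

2006-08-26, 2006-09-30, 2006-10-28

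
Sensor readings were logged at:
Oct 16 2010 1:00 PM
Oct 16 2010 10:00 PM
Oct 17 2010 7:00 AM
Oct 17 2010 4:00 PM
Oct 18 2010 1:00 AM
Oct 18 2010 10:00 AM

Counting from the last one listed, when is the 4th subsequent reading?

Oct 19 2010 10:00 PM

Spacing: 9, 9, 9, 9, 9 h — constant 9 h.
Oct 18 2010 10:00 AM + 9 h = Oct 18 2010 7:00 PM.
Oct 18 2010 7:00 PM + 9 h = Oct 19 2010 4:00 AM.
Oct 19 2010 4:00 AM + 9 h = Oct 19 2010 1:00 PM.
Oct 19 2010 1:00 PM + 9 h = Oct 19 2010 10:00 PM.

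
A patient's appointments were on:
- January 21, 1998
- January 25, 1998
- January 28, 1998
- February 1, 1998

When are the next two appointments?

Every event lands on a Wednesday or Sunday (gaps cycle 4, 3, 4).
So the schedule is: every Wednesday and Sunday.
The following Wednesday is February 4, 1998.
Next Sunday: February 8, 1998.

February 4, 1998; February 8, 1998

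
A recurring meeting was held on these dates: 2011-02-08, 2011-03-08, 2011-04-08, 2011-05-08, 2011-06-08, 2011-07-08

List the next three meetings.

Each date is the 8th; the gaps (28, 31, 30, 31, 30) track the month lengths.
The rule is the 8th of each month.
Next: August 2011 → 2011-08-08.
September 2011: 2011-09-08.
Next: October 2011 → 2011-10-08.

2011-08-08, 2011-09-08, 2011-10-08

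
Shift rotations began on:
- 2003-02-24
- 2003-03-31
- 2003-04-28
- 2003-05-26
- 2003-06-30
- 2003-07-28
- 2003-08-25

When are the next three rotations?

All Mondays; the gaps (35, 28, 28, 35, 28, 28) vary with month length.
This is the last Monday of each month.
September 2003 ends with Monday 2003-09-29.
October 2003 ends with Monday 2003-10-27.
November 2003 ends with Monday 2003-11-24.

2003-09-29, 2003-10-27, 2003-11-24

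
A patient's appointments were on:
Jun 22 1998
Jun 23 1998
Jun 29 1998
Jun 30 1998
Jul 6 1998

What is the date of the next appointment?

The gap pattern 1, 6, 1, 6 repeats every 2 events.
These are the Mondays and Tuesdays of each week.
The following Tuesday is Jul 7 1998.

Jul 7 1998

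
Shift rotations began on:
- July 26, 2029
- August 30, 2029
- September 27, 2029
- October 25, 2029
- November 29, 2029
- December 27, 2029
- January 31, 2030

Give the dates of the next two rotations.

February 28, 2030; March 28, 2030

Every date is a Thursday; gaps 35, 28, 28, 35, 28, 35 days.
Each is the last Thursday of its month (at least one falls on the 29th or later, ruling out '4th Thursday').
February 2030 ends with Thursday February 28, 2030.
Last Thursday of March 2030: March 28, 2030.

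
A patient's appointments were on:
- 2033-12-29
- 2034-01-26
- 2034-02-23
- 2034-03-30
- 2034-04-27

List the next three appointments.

Every date is a Thursday; gaps 28, 28, 35, 28 days.
Each is the last Thursday of its month (at least one falls on the 29th or later, ruling out '4th Thursday').
Last Thursday of May 2034: 2034-05-25.
Last Thursday of June 2034: 2034-06-29.
July 2034 ends with Thursday 2034-07-27.

2034-05-25, 2034-06-29, 2034-07-27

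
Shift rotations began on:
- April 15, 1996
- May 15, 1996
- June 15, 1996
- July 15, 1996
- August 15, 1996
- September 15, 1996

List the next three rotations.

Each date is the 15th; the gaps (30, 31, 30, 31, 31) track the month lengths.
The rule is the 15th of each month.
October 1996: October 15, 1996.
November 1996: November 15, 1996.
Next: December 1996 → December 15, 1996.

October 15, 1996; November 15, 1996; December 15, 1996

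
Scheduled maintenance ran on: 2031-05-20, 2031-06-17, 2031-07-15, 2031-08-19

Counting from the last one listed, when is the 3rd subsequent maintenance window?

These are Tuesdays at 28- or 35-day spacing (28, 28, 35).
The pattern: 3rd Tuesday of the month.
September 2031 — 3rd Tuesday is 2031-09-16.
3rd Tuesday of October 2031: 2031-10-21.
3rd Tuesday of November 2031: 2031-11-18.

2031-11-18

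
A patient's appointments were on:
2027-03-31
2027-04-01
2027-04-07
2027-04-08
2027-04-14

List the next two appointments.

2027-04-15, 2027-04-21

Every event lands on a Wednesday or Thursday (gaps cycle 1, 6, 1, 6).
So the schedule is: every Wednesday and Thursday.
Next Thursday: 2027-04-15.
The following Wednesday is 2027-04-21.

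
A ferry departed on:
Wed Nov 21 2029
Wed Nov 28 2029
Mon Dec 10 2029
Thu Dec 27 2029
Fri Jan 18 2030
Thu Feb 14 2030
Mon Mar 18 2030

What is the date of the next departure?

Gaps: 7, 12, 17, 22, 27, 32 days — each gap is 5 larger than the previous one.
Next gap: 37 days. Mon Mar 18 2030 + 37 days = Wed Apr 24 2030.

Wed Apr 24 2030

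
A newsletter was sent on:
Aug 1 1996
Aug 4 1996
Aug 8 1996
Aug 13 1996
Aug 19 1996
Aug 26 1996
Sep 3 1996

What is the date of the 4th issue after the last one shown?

Oct 15 1996

The spacing grows by 1 each time: 3, 4, 5, 6, 7, 8 days.
Next gap: 9 days. Sep 3 1996 + 9 days = Sep 12 1996.
Next gap: 10 days. Sep 12 1996 + 10 days = Sep 22 1996.
Next gap: 11 days. Sep 22 1996 + 11 days = Oct 3 1996.
Next gap: 12 days. Oct 3 1996 + 12 days = Oct 15 1996.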